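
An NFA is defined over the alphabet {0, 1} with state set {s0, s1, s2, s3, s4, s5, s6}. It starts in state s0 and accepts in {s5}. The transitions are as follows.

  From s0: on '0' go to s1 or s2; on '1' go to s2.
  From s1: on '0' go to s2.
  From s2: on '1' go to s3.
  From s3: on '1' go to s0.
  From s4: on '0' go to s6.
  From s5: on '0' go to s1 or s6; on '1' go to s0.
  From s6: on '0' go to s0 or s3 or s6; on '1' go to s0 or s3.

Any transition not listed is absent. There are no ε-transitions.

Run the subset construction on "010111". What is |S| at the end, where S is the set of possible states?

0

Start in {s0}.
Read '0': s0→{s1, s2}; now {s1, s2}.
Read '1': s1→∅, s2→{s3}; now {s3}.
Read '0': s3→∅; now ∅.
The set is empty and remains empty for the remaining 3 symbols.
That set has 0 states.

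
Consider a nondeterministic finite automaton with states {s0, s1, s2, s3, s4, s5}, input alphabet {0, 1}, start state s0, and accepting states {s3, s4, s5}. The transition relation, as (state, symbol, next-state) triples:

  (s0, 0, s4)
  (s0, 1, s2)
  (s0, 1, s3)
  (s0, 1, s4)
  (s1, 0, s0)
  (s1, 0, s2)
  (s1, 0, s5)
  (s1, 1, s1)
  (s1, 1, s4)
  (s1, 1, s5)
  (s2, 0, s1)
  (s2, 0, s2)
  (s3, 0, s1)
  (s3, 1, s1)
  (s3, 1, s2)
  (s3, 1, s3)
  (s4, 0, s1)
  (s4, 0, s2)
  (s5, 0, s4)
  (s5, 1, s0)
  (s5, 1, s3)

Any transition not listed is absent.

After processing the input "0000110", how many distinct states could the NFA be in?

Start in {s0}.
Read '0': s0→{s4}; now {s4}.
Read '0': s4→{s1, s2}; now {s1, s2}.
Read '0': s1→{s0, s2, s5}, s2→{s1, s2}; now {s0, s1, s2, s5}.
Read '0': s0→{s4}, s1→{s0, s2, s5}, s2→{s1, s2}, s5→{s4}; now {s0, s1, s2, s4, s5}.
Read '1': s0→{s2, s3, s4}, s1→{s1, s4, s5}, s2→∅, s4→∅, s5→{s0, s3}; now {s0, s1, s2, s3, s4, s5}.
Read '1': s0→{s2, s3, s4}, s1→{s1, s4, s5}, s2→∅, s3→{s1, s2, s3}, s4→∅, s5→{s0, s3}; now {s0, s1, s2, s3, s4, s5}.
Read '0': s0→{s4}, s1→{s0, s2, s5}, s2→{s1, s2}, s3→{s1}, s4→{s1, s2}, s5→{s4}; now {s0, s1, s2, s4, s5}.
That set has 5 states.

5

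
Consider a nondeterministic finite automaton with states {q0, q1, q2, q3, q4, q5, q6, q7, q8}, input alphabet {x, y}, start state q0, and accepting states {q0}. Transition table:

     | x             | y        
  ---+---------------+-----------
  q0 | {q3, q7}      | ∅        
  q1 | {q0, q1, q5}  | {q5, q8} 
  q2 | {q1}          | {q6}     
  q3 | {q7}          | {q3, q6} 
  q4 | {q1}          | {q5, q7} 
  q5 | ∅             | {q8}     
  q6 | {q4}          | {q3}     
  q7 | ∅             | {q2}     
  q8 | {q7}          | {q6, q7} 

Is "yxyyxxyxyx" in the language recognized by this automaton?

Start in {q0}.
Read 'y': {q0} → ∅.
The set is empty and remains empty for the remaining 9 symbols.
The final set ∅ contains no accepting state.

No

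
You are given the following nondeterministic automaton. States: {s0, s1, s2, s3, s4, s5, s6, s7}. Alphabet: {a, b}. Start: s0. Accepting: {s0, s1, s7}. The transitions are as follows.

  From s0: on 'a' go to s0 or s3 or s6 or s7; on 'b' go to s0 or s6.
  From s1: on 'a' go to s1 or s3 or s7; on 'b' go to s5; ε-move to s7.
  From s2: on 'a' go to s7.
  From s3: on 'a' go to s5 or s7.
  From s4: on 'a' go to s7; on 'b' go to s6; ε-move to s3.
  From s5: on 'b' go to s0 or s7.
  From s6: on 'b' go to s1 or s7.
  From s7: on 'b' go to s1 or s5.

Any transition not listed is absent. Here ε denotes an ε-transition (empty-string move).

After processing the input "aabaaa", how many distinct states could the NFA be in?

Start in {s0}.
Read 'a': {s0} → {s0, s3, s6, s7}.
Read 'a': {s0, s3, s6, s7} → {s0, s3, s5, s6, s7}.
Read 'b': {s0, s3, s5, s6, s7} → {s0, s1, s5, s6, s7}.
Read 'a': {s0, s1, s5, s6, s7} → {s0, s1, s3, s6, s7}.
Read 'a': {s0, s1, s3, s6, s7} → {s0, s1, s3, s5, s6, s7}.
Read 'a': {s0, s1, s3, s5, s6, s7} → {s0, s1, s3, s5, s6, s7}.
That set has 6 states.

6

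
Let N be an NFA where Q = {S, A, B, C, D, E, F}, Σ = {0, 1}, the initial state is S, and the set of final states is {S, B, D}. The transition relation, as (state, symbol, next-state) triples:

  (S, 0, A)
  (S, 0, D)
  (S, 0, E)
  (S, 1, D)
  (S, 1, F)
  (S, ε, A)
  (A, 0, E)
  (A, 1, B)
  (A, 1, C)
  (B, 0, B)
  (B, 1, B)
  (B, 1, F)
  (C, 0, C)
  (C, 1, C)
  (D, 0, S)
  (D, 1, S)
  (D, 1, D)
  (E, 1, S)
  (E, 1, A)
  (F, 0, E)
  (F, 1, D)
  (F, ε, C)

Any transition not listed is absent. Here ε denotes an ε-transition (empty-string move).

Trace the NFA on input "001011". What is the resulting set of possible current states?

{S, A, B, C, D, F}

Start: ε-closure({S}) = {S, A}.
Read '0': S→{A, D, E}, A→{E}; now {A, D, E}.
Read '0': A→{E}, D→{S}, E→∅; union {S, E}; ε-closure = {S, A, E}.
Read '1': S→{D, F}, A→{B, C}, E→{S, A}; now {S, A, B, C, D, F}.
Read '0': S→{A, D, E}, A→{E}, B→{B}, C→{C}, D→{S}, F→{E}; now {S, A, B, C, D, E}.
Read '1': S→{D, F}, A→{B, C}, B→{B, F}, C→{C}, D→{S, D}, E→{S, A}; now {S, A, B, C, D, F}.
Read '1': S→{D, F}, A→{B, C}, B→{B, F}, C→{C}, D→{S, D}, F→{D}; union {S, B, C, D, F}; ε-closure = {S, A, B, C, D, F}.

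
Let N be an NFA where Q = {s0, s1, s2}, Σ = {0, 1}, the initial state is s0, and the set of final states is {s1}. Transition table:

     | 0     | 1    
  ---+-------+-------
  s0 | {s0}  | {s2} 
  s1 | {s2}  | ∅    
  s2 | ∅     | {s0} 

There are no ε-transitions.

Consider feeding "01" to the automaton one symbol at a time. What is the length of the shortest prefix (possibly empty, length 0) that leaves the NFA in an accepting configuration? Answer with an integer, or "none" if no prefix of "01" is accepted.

none

Start in {s0}.
Read '0': {s0} → {s0}.
Read '1': {s0} → {s2}.
No reachable set along the way intersects F.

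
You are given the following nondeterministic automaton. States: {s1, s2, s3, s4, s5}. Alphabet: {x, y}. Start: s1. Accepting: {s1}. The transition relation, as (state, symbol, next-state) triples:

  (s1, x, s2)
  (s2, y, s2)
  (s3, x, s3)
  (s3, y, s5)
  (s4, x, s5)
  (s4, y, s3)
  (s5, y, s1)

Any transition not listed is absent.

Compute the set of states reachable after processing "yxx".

∅

Start in {s1}.
Read 'y': {s1} → ∅.
The set is empty and remains empty for the remaining 2 symbols.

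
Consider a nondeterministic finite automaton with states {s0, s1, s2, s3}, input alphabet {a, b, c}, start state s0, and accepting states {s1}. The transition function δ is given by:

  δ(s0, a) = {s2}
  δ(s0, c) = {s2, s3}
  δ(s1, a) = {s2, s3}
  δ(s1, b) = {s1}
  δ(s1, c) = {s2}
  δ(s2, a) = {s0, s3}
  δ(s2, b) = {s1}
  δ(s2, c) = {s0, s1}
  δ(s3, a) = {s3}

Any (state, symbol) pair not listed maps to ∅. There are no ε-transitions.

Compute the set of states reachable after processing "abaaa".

{s2, s3}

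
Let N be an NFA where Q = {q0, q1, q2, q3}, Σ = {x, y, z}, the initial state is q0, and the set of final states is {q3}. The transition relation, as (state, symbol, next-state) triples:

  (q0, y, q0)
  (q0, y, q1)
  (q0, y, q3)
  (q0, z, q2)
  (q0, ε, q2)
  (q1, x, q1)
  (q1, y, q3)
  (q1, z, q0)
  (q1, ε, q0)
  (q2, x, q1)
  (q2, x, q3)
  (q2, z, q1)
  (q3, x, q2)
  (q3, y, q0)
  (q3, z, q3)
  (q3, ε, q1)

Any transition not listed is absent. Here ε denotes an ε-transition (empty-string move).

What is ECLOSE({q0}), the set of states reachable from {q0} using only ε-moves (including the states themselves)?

{q0, q2}

Begin with {q0}.
ε-move q0 → q2; add q2.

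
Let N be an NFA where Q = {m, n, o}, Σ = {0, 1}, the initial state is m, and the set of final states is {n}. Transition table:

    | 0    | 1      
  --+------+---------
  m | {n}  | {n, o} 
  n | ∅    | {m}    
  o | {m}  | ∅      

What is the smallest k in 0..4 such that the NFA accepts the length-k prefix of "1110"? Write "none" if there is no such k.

1

Start in {m}.
Read '1': {m} → {n, o}.
None of the earlier sets intersect F, but {n, o} does.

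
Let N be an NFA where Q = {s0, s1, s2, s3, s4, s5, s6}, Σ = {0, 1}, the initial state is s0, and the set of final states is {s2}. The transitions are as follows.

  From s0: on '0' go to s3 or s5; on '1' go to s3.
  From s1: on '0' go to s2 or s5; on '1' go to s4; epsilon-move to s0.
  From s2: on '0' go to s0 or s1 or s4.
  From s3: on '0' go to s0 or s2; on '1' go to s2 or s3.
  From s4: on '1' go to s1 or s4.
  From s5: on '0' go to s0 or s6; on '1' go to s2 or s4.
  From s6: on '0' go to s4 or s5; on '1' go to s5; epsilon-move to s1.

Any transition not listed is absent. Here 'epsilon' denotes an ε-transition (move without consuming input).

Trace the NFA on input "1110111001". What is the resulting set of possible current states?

Start in {s0}.
Read '1': s0→{s3}; now {s3}.
Read '1': s3→{s2, s3}; now {s2, s3}.
Read '1': s2→∅, s3→{s2, s3}; now {s2, s3}.
Read '0': s2→{s0, s1, s4}, s3→{s0, s2}; now {s0, s1, s2, s4}.
Read '1': s0→{s3}, s1→{s4}, s2→∅, s4→{s1, s4}; union {s1, s3, s4}; ε-closure = {s0, s1, s3, s4}.
Read '1': s0→{s3}, s1→{s4}, s3→{s2, s3}, s4→{s1, s4}; union {s1, s2, s3, s4}; ε-closure = {s0, s1, s2, s3, s4}.
Read '1': s0→{s3}, s1→{s4}, s2→∅, s3→{s2, s3}, s4→{s1, s4}; union {s1, s2, s3, s4}; ε-closure = {s0, s1, s2, s3, s4}.
Read '0': s0→{s3, s5}, s1→{s2, s5}, s2→{s0, s1, s4}, s3→{s0, s2}, s4→∅; now {s0, s1, s2, s3, s4, s5}.
Read '0': s0→{s3, s5}, s1→{s2, s5}, s2→{s0, s1, s4}, s3→{s0, s2}, s4→∅, s5→{s0, s6}; now {s0, s1, s2, s3, s4, s5, s6}.
Read '1': s0→{s3}, s1→{s4}, s2→∅, s3→{s2, s3}, s4→{s1, s4}, s5→{s2, s4}, s6→{s5}; union {s1, s2, s3, s4, s5}; ε-closure = {s0, s1, s2, s3, s4, s5}.

{s0, s1, s2, s3, s4, s5}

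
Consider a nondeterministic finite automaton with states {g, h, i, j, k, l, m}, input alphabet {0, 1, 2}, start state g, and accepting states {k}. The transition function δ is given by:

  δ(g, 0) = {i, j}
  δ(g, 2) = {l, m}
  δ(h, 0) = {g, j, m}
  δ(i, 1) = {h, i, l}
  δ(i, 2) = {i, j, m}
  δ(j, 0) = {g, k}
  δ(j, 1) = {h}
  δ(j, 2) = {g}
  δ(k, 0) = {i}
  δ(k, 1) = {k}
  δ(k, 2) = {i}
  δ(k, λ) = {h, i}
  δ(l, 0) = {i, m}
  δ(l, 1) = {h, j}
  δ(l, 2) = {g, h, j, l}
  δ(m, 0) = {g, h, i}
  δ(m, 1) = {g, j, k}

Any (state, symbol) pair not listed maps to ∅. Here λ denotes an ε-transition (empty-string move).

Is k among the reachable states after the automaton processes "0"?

No

Start in {g}.
Read '0': g→{i, j}; now {i, j}.
State k is not in {i, j}.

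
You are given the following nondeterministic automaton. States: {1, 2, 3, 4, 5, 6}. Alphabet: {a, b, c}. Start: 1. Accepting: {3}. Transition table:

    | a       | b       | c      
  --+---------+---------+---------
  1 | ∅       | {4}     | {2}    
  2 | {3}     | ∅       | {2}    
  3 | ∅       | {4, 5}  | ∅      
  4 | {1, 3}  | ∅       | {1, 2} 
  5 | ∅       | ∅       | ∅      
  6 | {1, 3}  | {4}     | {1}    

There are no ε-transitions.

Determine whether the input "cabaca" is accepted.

Start in {1}.
Read 'c': 1→{2}; now {2}.
Read 'a': 2→{3}; now {3}.
Read 'b': 3→{4, 5}; now {4, 5}.
Read 'a': 4→{1, 3}, 5→∅; now {1, 3}.
Read 'c': 1→{2}, 3→∅; now {2}.
Read 'a': 2→{3}; now {3}.
The final set {3} contains the accepting state 3.

Yes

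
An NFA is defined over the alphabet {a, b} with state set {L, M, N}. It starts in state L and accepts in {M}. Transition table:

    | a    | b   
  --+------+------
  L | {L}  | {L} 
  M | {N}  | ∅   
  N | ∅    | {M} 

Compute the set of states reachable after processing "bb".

Start in {L}.
Read 'b': L→{L}; now {L}.
Read 'b': L→{L}; now {L}.

{L}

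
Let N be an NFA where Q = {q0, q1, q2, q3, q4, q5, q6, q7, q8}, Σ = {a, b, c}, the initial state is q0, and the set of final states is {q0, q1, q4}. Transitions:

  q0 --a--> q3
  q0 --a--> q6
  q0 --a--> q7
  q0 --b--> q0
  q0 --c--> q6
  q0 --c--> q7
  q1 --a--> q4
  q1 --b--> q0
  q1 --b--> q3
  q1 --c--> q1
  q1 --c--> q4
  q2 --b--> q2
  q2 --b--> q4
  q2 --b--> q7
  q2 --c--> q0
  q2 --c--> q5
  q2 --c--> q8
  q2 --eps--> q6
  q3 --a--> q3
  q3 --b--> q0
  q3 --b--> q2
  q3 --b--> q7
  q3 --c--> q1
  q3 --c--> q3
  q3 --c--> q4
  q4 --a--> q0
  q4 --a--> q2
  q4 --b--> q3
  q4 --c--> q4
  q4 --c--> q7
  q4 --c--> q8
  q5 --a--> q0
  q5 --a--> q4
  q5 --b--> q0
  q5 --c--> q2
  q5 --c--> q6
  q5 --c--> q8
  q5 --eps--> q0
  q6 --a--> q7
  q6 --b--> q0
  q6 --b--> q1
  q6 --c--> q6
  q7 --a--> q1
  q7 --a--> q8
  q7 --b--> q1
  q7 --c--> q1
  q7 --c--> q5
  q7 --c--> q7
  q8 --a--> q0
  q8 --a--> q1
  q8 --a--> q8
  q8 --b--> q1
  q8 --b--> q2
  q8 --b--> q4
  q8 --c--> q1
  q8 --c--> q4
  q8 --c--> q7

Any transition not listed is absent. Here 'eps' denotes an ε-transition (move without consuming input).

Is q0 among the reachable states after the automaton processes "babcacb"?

Yes

Start in {q0}.
Read 'b': q0→{q0}; now {q0}.
Read 'a': q0→{q3, q6, q7}; now {q3, q6, q7}.
Read 'b': q3→{q0, q2, q7}, q6→{q0, q1}, q7→{q1}; union {q0, q1, q2, q7}; ε-closure = {q0, q1, q2, q6, q7}.
Read 'c': q0→{q6, q7}, q1→{q1, q4}, q2→{q0, q5, q8}, q6→{q6}, q7→{q1, q5, q7}; now {q0, q1, q4, q5, q6, q7, q8}.
Read 'a': q0→{q3, q6, q7}, q1→{q4}, q4→{q0, q2}, q5→{q0, q4}, q6→{q7}, q7→{q1, q8}, q8→{q0, q1, q8}; now {q0, q1, q2, q3, q4, q6, q7, q8}.
Read 'c': q0→{q6, q7}, q1→{q1, q4}, q2→{q0, q5, q8}, q3→{q1, q3, q4}, q4→{q4, q7, q8}, q6→{q6}, q7→{q1, q5, q7}, q8→{q1, q4, q7}; now {q0, q1, q3, q4, q5, q6, q7, q8}.
Read 'b': q0→{q0}, q1→{q0, q3}, q3→{q0, q2, q7}, q4→{q3}, q5→{q0}, q6→{q0, q1}, q7→{q1}, q8→{q1, q2, q4}; union {q0, q1, q2, q3, q4, q7}; ε-closure = {q0, q1, q2, q3, q4, q6, q7}.
State q0 is in {q0, q1, q2, q3, q4, q6, q7}.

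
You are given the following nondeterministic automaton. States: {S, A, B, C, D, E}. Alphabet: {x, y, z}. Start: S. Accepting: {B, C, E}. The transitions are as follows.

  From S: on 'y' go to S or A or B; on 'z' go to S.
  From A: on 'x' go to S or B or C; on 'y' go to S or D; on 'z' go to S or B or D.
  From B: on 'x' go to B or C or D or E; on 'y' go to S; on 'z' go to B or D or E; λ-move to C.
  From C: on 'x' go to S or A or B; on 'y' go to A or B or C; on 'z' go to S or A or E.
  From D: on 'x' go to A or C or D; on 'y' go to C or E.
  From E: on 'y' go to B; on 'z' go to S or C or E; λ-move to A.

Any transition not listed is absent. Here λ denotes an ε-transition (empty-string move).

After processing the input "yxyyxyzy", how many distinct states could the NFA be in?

6

Start in {S}.
Read 'y': S→{S, A, B}; union {S, A, B}; ε-closure = {S, A, B, C}.
Read 'x': S→∅, A→{S, B, C}, B→{B, C, D, E}, C→{S, A, B}; now {S, A, B, C, D, E}.
Read 'y': S→{S, A, B}, A→{S, D}, B→{S}, C→{A, B, C}, D→{C, E}, E→{B}; now {S, A, B, C, D, E}.
Read 'y': S→{S, A, B}, A→{S, D}, B→{S}, C→{A, B, C}, D→{C, E}, E→{B}; now {S, A, B, C, D, E}.
Read 'x': S→∅, A→{S, B, C}, B→{B, C, D, E}, C→{S, A, B}, D→{A, C, D}, E→∅; now {S, A, B, C, D, E}.
Read 'y': S→{S, A, B}, A→{S, D}, B→{S}, C→{A, B, C}, D→{C, E}, E→{B}; now {S, A, B, C, D, E}.
Read 'z': S→{S}, A→{S, B, D}, B→{B, D, E}, C→{S, A, E}, D→∅, E→{S, C, E}; now {S, A, B, C, D, E}.
Read 'y': S→{S, A, B}, A→{S, D}, B→{S}, C→{A, B, C}, D→{C, E}, E→{B}; now {S, A, B, C, D, E}.
That set has 6 states.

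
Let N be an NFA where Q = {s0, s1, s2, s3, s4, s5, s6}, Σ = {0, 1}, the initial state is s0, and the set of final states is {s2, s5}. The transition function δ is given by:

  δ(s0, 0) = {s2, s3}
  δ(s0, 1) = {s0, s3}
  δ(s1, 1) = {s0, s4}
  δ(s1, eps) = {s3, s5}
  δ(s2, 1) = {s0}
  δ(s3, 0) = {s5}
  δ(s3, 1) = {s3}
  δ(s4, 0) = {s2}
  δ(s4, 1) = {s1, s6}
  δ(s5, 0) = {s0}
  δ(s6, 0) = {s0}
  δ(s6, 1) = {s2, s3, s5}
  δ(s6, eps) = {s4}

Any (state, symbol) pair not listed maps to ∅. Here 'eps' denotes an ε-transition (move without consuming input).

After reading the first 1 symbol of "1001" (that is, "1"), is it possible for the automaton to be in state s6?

No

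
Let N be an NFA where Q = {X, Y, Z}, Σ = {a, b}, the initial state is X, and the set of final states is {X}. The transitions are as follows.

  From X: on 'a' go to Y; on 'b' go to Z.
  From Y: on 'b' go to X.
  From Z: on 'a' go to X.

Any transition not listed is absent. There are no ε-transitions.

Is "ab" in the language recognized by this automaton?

Yes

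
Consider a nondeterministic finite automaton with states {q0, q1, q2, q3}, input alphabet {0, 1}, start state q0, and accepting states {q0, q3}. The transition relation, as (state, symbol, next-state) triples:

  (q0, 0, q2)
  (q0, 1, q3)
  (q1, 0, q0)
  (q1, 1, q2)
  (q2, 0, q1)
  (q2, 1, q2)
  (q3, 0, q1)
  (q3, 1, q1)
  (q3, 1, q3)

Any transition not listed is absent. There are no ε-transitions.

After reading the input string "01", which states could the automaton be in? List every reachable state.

{q2}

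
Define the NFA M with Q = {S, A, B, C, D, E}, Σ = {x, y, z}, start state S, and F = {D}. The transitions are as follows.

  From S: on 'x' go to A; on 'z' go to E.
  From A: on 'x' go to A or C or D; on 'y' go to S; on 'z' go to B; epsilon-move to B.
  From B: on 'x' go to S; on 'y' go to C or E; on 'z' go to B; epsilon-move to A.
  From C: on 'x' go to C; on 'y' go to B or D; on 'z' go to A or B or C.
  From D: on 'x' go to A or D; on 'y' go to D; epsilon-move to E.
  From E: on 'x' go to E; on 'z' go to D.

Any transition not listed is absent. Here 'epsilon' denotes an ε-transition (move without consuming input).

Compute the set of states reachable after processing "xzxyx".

{S, A, B, C, D, E}

Start in {S}.
Read 'x': S→{A}; union {A}; ε-closure = {A, B}.
Read 'z': A→{B}, B→{B}; union {B}; ε-closure = {A, B}.
Read 'x': A→{A, C, D}, B→{S}; union {S, A, C, D}; ε-closure = {S, A, B, C, D, E}.
Read 'y': S→∅, A→{S}, B→{C, E}, C→{B, D}, D→{D}, E→∅; union {S, B, C, D, E}; ε-closure = {S, A, B, C, D, E}.
Read 'x': S→{A}, A→{A, C, D}, B→{S}, C→{C}, D→{A, D}, E→{E}; union {S, A, C, D, E}; ε-closure = {S, A, B, C, D, E}.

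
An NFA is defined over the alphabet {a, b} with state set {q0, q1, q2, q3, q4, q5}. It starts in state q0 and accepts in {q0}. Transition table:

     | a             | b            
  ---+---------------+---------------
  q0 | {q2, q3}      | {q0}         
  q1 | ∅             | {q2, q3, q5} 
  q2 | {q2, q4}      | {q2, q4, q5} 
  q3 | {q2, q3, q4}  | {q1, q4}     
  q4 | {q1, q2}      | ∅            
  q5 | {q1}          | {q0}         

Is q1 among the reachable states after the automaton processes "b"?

No

Start in {q0}.
Read 'b': {q0} → {q0}.
State q1 is not in {q0}.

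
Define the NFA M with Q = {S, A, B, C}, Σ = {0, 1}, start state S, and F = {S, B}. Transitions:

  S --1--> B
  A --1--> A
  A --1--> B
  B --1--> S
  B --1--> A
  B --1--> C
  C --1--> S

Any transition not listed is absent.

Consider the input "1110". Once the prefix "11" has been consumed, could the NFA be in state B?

No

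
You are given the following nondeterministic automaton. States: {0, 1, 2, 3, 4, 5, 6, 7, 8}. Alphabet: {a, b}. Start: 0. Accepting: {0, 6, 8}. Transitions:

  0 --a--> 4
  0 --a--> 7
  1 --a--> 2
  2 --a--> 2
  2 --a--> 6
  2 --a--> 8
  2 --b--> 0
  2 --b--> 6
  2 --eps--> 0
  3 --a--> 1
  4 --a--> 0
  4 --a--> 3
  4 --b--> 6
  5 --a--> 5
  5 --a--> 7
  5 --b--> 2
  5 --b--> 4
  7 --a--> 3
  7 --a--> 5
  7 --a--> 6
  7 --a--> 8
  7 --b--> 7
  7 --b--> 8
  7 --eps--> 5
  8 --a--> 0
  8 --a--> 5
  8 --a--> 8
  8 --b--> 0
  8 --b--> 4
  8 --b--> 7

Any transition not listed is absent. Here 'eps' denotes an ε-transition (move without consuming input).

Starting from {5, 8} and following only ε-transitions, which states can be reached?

{5, 8}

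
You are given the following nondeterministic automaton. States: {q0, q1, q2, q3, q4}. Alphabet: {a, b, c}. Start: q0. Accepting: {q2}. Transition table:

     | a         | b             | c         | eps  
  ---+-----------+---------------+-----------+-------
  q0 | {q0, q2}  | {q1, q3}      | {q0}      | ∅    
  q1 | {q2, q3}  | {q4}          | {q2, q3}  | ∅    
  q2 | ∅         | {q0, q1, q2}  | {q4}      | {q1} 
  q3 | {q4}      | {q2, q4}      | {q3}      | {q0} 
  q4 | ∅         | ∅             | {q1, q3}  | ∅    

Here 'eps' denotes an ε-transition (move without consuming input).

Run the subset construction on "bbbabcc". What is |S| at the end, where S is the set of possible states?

Start in {q0}.
Read 'b': q0→{q1, q3}; union {q1, q3}; ε-closure = {q0, q1, q3}.
Read 'b': q0→{q1, q3}, q1→{q4}, q3→{q2, q4}; union {q1, q2, q3, q4}; ε-closure = {q0, q1, q2, q3, q4}.
Read 'b': q0→{q1, q3}, q1→{q4}, q2→{q0, q1, q2}, q3→{q2, q4}, q4→∅; now {q0, q1, q2, q3, q4}.
Read 'a': q0→{q0, q2}, q1→{q2, q3}, q2→∅, q3→{q4}, q4→∅; union {q0, q2, q3, q4}; ε-closure = {q0, q1, q2, q3, q4}.
Read 'b': q0→{q1, q3}, q1→{q4}, q2→{q0, q1, q2}, q3→{q2, q4}, q4→∅; now {q0, q1, q2, q3, q4}.
Read 'c': q0→{q0}, q1→{q2, q3}, q2→{q4}, q3→{q3}, q4→{q1, q3}; now {q0, q1, q2, q3, q4}.
Read 'c': q0→{q0}, q1→{q2, q3}, q2→{q4}, q3→{q3}, q4→{q1, q3}; now {q0, q1, q2, q3, q4}.
That set has 5 states.

5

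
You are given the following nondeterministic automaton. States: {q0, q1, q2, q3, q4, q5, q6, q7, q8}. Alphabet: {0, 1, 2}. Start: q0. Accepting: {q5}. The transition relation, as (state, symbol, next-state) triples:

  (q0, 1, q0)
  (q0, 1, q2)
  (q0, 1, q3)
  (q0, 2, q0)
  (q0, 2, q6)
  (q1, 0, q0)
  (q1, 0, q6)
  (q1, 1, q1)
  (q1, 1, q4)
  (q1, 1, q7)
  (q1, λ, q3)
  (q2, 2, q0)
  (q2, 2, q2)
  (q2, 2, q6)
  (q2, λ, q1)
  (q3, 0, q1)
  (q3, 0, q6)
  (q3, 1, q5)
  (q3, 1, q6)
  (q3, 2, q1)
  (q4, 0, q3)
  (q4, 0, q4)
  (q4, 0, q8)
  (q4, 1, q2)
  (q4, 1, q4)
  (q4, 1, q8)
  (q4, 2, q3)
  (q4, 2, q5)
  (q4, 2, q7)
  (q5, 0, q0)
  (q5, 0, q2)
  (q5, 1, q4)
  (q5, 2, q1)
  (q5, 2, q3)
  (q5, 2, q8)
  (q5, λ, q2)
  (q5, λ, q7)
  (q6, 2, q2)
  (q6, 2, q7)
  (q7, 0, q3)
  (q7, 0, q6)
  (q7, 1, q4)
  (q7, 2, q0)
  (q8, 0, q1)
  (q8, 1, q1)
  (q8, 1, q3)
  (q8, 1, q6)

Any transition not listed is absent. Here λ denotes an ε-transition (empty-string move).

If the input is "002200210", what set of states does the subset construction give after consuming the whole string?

∅

Start in {q0}.
Read '0': q0→∅; now ∅.
The set is empty and remains empty for the remaining 8 symbols.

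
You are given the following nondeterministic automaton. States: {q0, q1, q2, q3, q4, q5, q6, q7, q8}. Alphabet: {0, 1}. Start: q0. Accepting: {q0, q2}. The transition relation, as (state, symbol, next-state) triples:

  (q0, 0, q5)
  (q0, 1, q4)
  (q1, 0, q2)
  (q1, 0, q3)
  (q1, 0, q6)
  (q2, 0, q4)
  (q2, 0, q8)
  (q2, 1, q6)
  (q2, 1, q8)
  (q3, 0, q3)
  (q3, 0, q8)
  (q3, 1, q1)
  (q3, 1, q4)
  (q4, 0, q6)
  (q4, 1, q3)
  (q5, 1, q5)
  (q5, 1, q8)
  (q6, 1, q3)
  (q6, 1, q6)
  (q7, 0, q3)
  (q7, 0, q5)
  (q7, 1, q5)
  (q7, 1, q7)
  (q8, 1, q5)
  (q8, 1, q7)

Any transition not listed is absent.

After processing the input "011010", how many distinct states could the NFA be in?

3

Start in {q0}.
Read '0': q0→{q5}; now {q5}.
Read '1': q5→{q5, q8}; now {q5, q8}.
Read '1': q5→{q5, q8}, q8→{q5, q7}; now {q5, q7, q8}.
Read '0': q5→∅, q7→{q3, q5}, q8→∅; now {q3, q5}.
Read '1': q3→{q1, q4}, q5→{q5, q8}; now {q1, q4, q5, q8}.
Read '0': q1→{q2, q3, q6}, q4→{q6}, q5→∅, q8→∅; now {q2, q3, q6}.
That set has 3 states.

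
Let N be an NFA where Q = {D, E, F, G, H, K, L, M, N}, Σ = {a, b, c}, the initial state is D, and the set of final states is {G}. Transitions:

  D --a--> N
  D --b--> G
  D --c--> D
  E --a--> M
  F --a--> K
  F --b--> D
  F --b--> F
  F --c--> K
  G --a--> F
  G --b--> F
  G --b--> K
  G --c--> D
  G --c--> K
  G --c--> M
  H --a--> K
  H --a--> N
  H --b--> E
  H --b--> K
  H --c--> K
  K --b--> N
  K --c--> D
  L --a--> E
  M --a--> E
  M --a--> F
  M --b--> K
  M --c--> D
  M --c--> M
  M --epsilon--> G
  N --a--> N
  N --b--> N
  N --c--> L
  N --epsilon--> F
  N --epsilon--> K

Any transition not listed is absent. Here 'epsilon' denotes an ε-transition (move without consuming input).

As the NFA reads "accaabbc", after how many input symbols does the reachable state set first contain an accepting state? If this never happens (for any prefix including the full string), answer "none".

Start in {D}.
Read 'a': {D} → {F, K, N}.
Read 'c': {F, K, N} → {D, K, L}.
Read 'c': {D, K, L} → {D}.
Read 'a': {D} → {F, K, N}.
Read 'a': {F, K, N} → {F, K, N}.
Read 'b': {F, K, N} → {D, F, K, N}.
Read 'b': {D, F, K, N} → {D, F, G, K, N}.
None of the earlier sets intersect F, but {D, F, G, K, N} does.

7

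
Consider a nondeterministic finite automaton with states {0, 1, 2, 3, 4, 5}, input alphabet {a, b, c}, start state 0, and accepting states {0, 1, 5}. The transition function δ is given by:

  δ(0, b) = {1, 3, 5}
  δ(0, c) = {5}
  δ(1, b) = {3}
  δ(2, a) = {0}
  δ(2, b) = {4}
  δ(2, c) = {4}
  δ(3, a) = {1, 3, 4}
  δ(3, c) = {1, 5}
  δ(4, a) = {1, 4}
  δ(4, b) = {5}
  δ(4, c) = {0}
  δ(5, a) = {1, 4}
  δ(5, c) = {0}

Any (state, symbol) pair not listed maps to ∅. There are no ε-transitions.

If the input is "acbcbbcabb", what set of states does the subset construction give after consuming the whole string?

∅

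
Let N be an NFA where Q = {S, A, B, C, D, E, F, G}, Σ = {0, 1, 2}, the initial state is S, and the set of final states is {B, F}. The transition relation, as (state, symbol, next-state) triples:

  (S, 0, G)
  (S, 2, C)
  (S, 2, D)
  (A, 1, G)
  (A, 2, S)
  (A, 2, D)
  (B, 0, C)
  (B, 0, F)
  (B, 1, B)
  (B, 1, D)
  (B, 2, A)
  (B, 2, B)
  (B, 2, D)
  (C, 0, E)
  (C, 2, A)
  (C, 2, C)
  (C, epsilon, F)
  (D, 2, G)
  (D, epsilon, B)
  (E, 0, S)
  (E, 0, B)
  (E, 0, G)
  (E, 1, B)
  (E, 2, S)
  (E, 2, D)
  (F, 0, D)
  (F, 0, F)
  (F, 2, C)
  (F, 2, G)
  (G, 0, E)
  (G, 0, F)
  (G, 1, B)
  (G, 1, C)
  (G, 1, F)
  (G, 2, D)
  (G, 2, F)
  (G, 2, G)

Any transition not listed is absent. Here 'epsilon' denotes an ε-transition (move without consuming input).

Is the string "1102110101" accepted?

No

Start in {S}.
Read '1': {S} → ∅.
The set is empty and remains empty for the remaining 9 symbols.
The final set ∅ contains no accepting state.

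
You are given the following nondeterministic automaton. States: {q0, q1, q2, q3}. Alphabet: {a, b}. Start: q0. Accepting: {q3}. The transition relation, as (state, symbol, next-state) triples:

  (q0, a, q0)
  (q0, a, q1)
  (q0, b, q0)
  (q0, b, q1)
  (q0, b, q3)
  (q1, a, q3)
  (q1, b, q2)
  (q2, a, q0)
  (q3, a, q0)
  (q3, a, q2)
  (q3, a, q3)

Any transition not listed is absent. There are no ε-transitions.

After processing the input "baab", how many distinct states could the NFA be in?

Start in {q0}.
Read 'b': {q0} → {q0, q1, q3}.
Read 'a': {q0, q1, q3} → {q0, q1, q2, q3}.
Read 'a': {q0, q1, q2, q3} → {q0, q1, q2, q3}.
Read 'b': {q0, q1, q2, q3} → {q0, q1, q2, q3}.
That set has 4 states.

4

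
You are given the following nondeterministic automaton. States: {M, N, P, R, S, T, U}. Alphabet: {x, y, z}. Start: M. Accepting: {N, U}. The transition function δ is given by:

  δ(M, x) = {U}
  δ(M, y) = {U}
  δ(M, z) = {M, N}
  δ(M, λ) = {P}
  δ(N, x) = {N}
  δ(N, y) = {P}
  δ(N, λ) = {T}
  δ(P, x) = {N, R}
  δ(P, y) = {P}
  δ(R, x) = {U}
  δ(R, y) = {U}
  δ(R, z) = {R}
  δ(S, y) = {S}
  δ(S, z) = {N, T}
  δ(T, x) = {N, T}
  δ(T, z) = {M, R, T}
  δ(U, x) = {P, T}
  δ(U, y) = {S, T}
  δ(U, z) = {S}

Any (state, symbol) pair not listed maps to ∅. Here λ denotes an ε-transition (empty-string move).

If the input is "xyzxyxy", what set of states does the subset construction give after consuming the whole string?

Start: ε-closure({M}) = {M, P}.
Read 'x': M→{U}, P→{N, R}; union {N, R, U}; ε-closure = {N, R, T, U}.
Read 'y': N→{P}, R→{U}, T→∅, U→{S, T}; now {P, S, T, U}.
Read 'z': P→∅, S→{N, T}, T→{M, R, T}, U→{S}; union {M, N, R, S, T}; ε-closure = {M, N, P, R, S, T}.
Read 'x': M→{U}, N→{N}, P→{N, R}, R→{U}, S→∅, T→{N, T}; now {N, R, T, U}.
Read 'y': N→{P}, R→{U}, T→∅, U→{S, T}; now {P, S, T, U}.
Read 'x': P→{N, R}, S→∅, T→{N, T}, U→{P, T}; now {N, P, R, T}.
Read 'y': N→{P}, P→{P}, R→{U}, T→∅; now {P, U}.

{P, U}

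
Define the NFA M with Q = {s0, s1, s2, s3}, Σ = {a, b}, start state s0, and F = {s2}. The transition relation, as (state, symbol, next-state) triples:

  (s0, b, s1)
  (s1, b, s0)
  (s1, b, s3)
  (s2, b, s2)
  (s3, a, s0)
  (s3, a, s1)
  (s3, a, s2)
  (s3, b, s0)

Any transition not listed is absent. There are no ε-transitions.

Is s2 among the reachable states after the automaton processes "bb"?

Start in {s0}.
Read 'b': s0→{s1}; now {s1}.
Read 'b': s1→{s0, s3}; now {s0, s3}.
State s2 is not in {s0, s3}.

No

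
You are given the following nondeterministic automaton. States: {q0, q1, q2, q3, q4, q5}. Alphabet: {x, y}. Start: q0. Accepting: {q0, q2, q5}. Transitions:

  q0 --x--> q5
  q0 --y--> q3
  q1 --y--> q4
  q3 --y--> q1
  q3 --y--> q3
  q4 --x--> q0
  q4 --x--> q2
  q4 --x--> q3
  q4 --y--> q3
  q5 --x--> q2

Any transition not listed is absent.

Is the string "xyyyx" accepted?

No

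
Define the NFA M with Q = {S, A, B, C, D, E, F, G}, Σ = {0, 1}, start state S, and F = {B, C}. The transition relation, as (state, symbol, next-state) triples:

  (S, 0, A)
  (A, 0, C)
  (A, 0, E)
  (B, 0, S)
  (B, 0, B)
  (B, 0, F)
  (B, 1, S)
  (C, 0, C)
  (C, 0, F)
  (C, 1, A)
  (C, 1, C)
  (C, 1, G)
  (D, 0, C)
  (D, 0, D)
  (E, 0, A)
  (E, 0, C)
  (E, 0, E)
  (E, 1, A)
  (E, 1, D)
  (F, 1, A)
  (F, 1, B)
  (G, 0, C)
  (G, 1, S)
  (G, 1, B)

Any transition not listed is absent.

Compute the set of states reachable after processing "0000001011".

Start in {S}.
Read '0': {S} → {A}.
Read '0': {A} → {C, E}.
Read '0': {C, E} → {A, C, E, F}.
Read '0': {A, C, E, F} → {A, C, E, F}.
Read '0': {A, C, E, F} → {A, C, E, F}.
Read '0': {A, C, E, F} → {A, C, E, F}.
Read '1': {A, C, E, F} → {A, B, C, D, G}.
Read '0': {A, B, C, D, G} → {S, B, C, D, E, F}.
Read '1': {S, B, C, D, E, F} → {S, A, B, C, D, G}.
Read '1': {S, A, B, C, D, G} → {S, A, B, C, G}.

{S, A, B, C, G}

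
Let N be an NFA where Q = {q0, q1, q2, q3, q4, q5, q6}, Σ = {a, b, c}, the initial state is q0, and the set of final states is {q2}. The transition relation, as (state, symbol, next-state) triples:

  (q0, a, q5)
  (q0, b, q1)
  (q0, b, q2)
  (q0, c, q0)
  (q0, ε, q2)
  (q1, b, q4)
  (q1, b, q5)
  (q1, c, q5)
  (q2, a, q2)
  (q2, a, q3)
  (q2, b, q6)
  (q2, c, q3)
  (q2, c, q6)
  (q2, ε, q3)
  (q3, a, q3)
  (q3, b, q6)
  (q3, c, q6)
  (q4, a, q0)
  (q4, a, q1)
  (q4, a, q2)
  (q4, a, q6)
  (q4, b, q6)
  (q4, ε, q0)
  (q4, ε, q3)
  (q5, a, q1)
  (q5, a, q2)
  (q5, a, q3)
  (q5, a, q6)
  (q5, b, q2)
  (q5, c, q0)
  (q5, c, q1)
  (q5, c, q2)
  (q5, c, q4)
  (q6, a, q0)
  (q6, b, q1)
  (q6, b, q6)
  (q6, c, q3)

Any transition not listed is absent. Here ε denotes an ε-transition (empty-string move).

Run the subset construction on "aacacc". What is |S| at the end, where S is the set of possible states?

6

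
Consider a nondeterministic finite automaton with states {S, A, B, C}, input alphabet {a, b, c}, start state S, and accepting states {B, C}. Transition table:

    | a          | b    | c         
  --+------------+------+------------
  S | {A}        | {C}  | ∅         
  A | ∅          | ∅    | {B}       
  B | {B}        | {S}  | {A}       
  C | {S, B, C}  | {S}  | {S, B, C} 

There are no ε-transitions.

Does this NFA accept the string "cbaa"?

Start in {S}.
Read 'c': S→∅; now ∅.
The set is empty and remains empty for the remaining 3 symbols.
The final set ∅ contains no accepting state.

No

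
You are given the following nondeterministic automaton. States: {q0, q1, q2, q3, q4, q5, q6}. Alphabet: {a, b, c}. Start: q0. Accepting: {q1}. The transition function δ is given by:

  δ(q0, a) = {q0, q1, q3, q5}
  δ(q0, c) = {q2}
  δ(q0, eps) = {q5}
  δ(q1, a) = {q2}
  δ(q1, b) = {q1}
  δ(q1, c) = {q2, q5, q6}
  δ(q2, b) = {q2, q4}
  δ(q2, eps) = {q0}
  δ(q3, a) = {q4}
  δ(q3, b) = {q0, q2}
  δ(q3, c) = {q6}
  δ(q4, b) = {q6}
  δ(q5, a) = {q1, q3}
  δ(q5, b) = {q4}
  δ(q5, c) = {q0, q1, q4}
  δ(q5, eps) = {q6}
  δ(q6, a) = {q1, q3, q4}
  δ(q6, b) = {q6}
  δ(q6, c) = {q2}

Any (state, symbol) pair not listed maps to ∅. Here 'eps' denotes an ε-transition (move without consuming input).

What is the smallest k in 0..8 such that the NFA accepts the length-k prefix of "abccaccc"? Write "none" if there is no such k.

Start: ε-closure({q0}) = {q0, q5, q6}.
Read 'a': q0→{q0, q1, q3, q5}, q5→{q1, q3}, q6→{q1, q3, q4}; union {q0, q1, q3, q4, q5}; ε-closure = {q0, q1, q3, q4, q5, q6}.
None of the earlier sets intersect F, but {q0, q1, q3, q4, q5, q6} does.

1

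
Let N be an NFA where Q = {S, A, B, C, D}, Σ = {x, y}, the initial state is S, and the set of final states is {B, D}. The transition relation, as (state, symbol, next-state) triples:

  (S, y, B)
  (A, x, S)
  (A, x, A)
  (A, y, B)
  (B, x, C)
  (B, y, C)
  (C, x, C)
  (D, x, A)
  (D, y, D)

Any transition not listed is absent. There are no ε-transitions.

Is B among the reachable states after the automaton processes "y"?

Start in {S}.
Read 'y': S→{B}; now {B}.
State B is in {B}.

Yes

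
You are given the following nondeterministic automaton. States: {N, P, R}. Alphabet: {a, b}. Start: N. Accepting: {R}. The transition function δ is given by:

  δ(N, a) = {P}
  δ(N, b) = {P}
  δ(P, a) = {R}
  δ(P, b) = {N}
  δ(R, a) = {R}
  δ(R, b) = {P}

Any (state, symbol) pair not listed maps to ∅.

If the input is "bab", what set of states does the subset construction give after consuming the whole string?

Start in {N}.
Read 'b': N→{P}; now {P}.
Read 'a': P→{R}; now {R}.
Read 'b': R→{P}; now {P}.

{P}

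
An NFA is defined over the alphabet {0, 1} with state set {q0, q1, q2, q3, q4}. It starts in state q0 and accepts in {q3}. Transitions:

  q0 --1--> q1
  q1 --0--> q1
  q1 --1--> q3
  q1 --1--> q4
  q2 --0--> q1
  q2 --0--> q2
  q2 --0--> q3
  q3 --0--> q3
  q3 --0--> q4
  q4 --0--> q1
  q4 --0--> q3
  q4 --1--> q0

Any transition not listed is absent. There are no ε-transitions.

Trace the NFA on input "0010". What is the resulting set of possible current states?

Start in {q0}.
Read '0': q0→∅; now ∅.
The set is empty and remains empty for the remaining 3 symbols.

∅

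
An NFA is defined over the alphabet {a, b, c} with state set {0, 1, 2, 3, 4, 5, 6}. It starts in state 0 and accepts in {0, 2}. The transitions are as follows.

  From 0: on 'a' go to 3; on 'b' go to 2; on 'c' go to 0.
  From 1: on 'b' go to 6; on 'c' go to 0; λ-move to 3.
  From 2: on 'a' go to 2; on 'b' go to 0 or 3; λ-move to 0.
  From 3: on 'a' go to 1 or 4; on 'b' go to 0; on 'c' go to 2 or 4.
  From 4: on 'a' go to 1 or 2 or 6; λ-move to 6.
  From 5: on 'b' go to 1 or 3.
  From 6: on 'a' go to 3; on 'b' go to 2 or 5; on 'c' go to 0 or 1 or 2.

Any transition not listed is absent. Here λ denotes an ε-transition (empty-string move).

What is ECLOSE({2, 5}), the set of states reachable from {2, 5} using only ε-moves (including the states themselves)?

{0, 2, 5}

Begin with {2, 5}.
ε-move 2 → 0; add 0.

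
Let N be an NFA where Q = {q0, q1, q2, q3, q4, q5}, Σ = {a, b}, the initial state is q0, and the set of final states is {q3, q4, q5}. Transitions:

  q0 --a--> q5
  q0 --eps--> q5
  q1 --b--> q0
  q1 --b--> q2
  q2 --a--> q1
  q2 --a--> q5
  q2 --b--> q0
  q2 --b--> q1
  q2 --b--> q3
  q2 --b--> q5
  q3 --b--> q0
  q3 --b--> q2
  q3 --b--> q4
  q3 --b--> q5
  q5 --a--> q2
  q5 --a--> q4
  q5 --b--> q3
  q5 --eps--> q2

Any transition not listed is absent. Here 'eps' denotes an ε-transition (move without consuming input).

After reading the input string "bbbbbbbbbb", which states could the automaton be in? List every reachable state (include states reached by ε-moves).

{q0, q1, q2, q3, q4, q5}

Start: ε-closure({q0}) = {q0, q2, q5}.
Read 'b': q0→∅, q2→{q0, q1, q3, q5}, q5→{q3}; union {q0, q1, q3, q5}; ε-closure = {q0, q1, q2, q3, q5}.
Read 'b': q0→∅, q1→{q0, q2}, q2→{q0, q1, q3, q5}, q3→{q0, q2, q4, q5}, q5→{q3}; now {q0, q1, q2, q3, q4, q5}.
Read 'b': q0→∅, q1→{q0, q2}, q2→{q0, q1, q3, q5}, q3→{q0, q2, q4, q5}, q4→∅, q5→{q3}; now {q0, q1, q2, q3, q4, q5}.
Read 'b': q0→∅, q1→{q0, q2}, q2→{q0, q1, q3, q5}, q3→{q0, q2, q4, q5}, q4→∅, q5→{q3}; now {q0, q1, q2, q3, q4, q5}.
Read 'b': q0→∅, q1→{q0, q2}, q2→{q0, q1, q3, q5}, q3→{q0, q2, q4, q5}, q4→∅, q5→{q3}; now {q0, q1, q2, q3, q4, q5}.
Read 'b': q0→∅, q1→{q0, q2}, q2→{q0, q1, q3, q5}, q3→{q0, q2, q4, q5}, q4→∅, q5→{q3}; now {q0, q1, q2, q3, q4, q5}.
Read 'b': q0→∅, q1→{q0, q2}, q2→{q0, q1, q3, q5}, q3→{q0, q2, q4, q5}, q4→∅, q5→{q3}; now {q0, q1, q2, q3, q4, q5}.
Read 'b': q0→∅, q1→{q0, q2}, q2→{q0, q1, q3, q5}, q3→{q0, q2, q4, q5}, q4→∅, q5→{q3}; now {q0, q1, q2, q3, q4, q5}.
Read 'b': q0→∅, q1→{q0, q2}, q2→{q0, q1, q3, q5}, q3→{q0, q2, q4, q5}, q4→∅, q5→{q3}; now {q0, q1, q2, q3, q4, q5}.
Read 'b': q0→∅, q1→{q0, q2}, q2→{q0, q1, q3, q5}, q3→{q0, q2, q4, q5}, q4→∅, q5→{q3}; now {q0, q1, q2, q3, q4, q5}.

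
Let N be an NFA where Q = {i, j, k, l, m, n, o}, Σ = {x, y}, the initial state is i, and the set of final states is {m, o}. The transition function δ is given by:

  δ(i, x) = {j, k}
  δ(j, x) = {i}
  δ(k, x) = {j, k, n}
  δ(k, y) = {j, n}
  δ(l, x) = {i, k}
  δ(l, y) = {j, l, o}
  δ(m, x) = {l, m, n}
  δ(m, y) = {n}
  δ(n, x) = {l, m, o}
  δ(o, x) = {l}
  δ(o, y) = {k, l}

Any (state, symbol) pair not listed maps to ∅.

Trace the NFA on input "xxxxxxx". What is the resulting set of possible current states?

Start in {i}.
Read 'x': {i} → {j, k}.
Read 'x': {j, k} → {i, j, k, n}.
Read 'x': {i, j, k, n} → {i, j, k, l, m, n, o}.
Read 'x': {i, j, k, l, m, n, o} → {i, j, k, l, m, n, o}.
Read 'x': {i, j, k, l, m, n, o} → {i, j, k, l, m, n, o}.
Read 'x': {i, j, k, l, m, n, o} → {i, j, k, l, m, n, o}.
Read 'x': {i, j, k, l, m, n, o} → {i, j, k, l, m, n, o}.

{i, j, k, l, m, n, o}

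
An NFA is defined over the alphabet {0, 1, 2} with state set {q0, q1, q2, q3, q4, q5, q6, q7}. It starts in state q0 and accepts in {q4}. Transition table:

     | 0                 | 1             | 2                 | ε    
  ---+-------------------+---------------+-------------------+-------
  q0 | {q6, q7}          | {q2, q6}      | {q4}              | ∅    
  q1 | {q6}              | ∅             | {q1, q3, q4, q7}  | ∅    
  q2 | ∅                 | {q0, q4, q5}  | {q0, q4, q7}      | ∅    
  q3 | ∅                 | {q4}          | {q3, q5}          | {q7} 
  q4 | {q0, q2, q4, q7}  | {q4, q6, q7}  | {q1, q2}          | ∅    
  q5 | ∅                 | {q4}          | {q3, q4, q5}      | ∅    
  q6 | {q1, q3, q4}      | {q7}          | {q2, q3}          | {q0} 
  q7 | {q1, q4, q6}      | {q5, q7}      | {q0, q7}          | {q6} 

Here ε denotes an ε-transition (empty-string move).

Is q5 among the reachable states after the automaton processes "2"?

No

Start in {q0}.
Read '2': q0→{q4}; now {q4}.
State q5 is not in {q4}.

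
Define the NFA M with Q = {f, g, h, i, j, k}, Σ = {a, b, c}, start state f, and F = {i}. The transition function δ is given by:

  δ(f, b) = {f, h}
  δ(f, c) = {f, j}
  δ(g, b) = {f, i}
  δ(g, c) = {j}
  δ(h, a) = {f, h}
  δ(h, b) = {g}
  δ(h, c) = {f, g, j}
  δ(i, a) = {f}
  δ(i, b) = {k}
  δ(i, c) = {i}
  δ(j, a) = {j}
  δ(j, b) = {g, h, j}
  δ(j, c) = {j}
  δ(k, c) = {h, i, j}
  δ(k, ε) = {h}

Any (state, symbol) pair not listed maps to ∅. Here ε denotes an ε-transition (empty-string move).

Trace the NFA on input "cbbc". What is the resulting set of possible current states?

{f, g, i, j}

Start in {f}.
Read 'c': {f} → {f, j}.
Read 'b': {f, j} → {f, g, h, j}.
Read 'b': {f, g, h, j} → {f, g, h, i, j}.
Read 'c': {f, g, h, i, j} → {f, g, i, j}.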